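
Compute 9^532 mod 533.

9^1 ≡ 9 (mod 533)
9^2 ≡ 9^2 = 81 ≡ 81 (mod 533)
9^4 ≡ 81^2 = 6561 ≡ 165 (mod 533)
9^8 ≡ 165^2 = 27225 ≡ 42 (mod 533)
9^16 ≡ 42^2 = 1764 ≡ 165 (mod 533)
9^32 ≡ 165^2 = 27225 ≡ 42 (mod 533)
9^64 ≡ 42^2 = 1764 ≡ 165 (mod 533)
9^128 ≡ 165^2 = 27225 ≡ 42 (mod 533)
9^256 ≡ 42^2 = 1764 ≡ 165 (mod 533)
9^512 ≡ 165^2 = 27225 ≡ 42 (mod 533)
532 = 512 + 16 + 4 in binary powers of 2.
So 9^532 ≡ 42 · 165 · 165 ≡ 165 (mod 533).
Since 165 ≠ 1, base 9 is a Fermat witness: 533 is composite.

165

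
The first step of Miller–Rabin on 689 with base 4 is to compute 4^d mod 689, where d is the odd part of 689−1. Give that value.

433

689 − 1 = 688 = 2^4 · 43, so d = 43.
4^1 ≡ 4 (mod 689)
4^2 ≡ 4^2 = 16 ≡ 16 (mod 689)
4^4 ≡ 16^2 = 256 ≡ 256 (mod 689)
4^8 ≡ 256^2 = 65536 ≡ 81 (mod 689)
4^16 ≡ 81^2 = 6561 ≡ 360 (mod 689)
4^32 ≡ 360^2 = 129600 ≡ 68 (mod 689)
43 = 32 + 8 + 2 + 1 in binary powers of 2.
So 4^43 ≡ 68 · 81 · 16 · 4 ≡ 433 (mod 689).
Squaring chain: 433 → 81 → 360 → 68; never reaches −1, so base 4 is a Miller–Rabin witness that 689 is composite.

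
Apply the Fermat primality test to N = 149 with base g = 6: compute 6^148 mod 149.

6^1 ≡ 6 (mod 149)
6^2 ≡ 6^2 = 36 ≡ 36 (mod 149)
6^4 ≡ 36^2 = 1296 ≡ 104 (mod 149)
6^8 ≡ 104^2 = 10816 ≡ 88 (mod 149)
6^16 ≡ 88^2 = 7744 ≡ 145 (mod 149)
6^32 ≡ 145^2 = 21025 ≡ 16 (mod 149)
6^64 ≡ 16^2 = 256 ≡ 107 (mod 149)
6^128 ≡ 107^2 = 11449 ≡ 125 (mod 149)
148 = 128 + 16 + 4 in binary powers of 2.
So 6^148 ≡ 125 · 145 · 104 ≡ 1 (mod 149).
Since the result is 1, base 6 gives no evidence that 149 is composite.

1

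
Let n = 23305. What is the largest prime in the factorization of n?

79

23305 = 5 · 4661
4661 = 59 · 79
79 is prime.
So 23305 = 5 · 59 · 79; the largest prime factor is 79.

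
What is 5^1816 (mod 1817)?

1053

5^1 ≡ 5 (mod 1817)
5^2 ≡ 5^2 = 25 ≡ 25 (mod 1817)
5^4 ≡ 25^2 = 625 ≡ 625 (mod 1817)
5^8 ≡ 625^2 = 390625 ≡ 1787 (mod 1817)
5^16 ≡ 1787^2 = 3193369 ≡ 900 (mod 1817)
5^32 ≡ 900^2 = 810000 ≡ 1435 (mod 1817)
5^64 ≡ 1435^2 = 2059225 ≡ 564 (mod 1817)
5^128 ≡ 564^2 = 318096 ≡ 121 (mod 1817)
5^256 ≡ 121^2 = 14641 ≡ 105 (mod 1817)
5^512 ≡ 105^2 = 11025 ≡ 123 (mod 1817)
5^1024 ≡ 123^2 = 15129 ≡ 593 (mod 1817)
1816 = 1024 + 512 + 256 + 16 + 8 in binary powers of 2.
So 5^1816 ≡ 593 · 123 · 105 · 900 · 1787 ≡ 1053 (mod 1817).
Since 1053 ≠ 1, base 5 is a Fermat witness: 1817 is composite.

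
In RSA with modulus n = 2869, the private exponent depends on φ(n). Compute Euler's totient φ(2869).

Factor: 2869 = 19 · 151.
φ(2869) = (19−1) · (151−1) = 18 · 150 = 2700.

2700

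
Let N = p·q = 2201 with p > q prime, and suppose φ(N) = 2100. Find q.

φ(n) = (p−1)(q−1) = n − (p+q) + 1, so p + q = 2201 − 2100 + 1 = 102.
p and q are the roots of t² − 102t + 2201 = 0.
Discriminant: 102² − 4·2201 = 10404 − 8804 = 1600; √1600 = 40.
q = (102 − 40)/2 = 31, p = (102 + 40)/2 = 71.
Check: 31 · 71 = 2201.

31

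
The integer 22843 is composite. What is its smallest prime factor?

53

22843 is odd.
Digit sum 19, not divisible by 3.
Ends in 3: not divisible by 5.
7: 22843 = 7·3263 + 2
11: 22843 = 11·2076 + 7
13: 22843 = 13·1757 + 2
17: 22843 = 17·1343 + 12
19: 22843 = 19·1202 + 5
23: 22843 = 23·993 + 4
29: 22843 = 29·787 + 20
31: 22843 = 31·736 + 27
37: 22843 = 37·617 + 14
41: 22843 = 41·557 + 6
43: 22843 = 43·531 + 10
47: 22843 = 47·486 + 1
53: 22843 = 53·431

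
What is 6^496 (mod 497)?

6^1 ≡ 6 (mod 497)
6^2 ≡ 6^2 = 36 ≡ 36 (mod 497)
6^4 ≡ 36^2 = 1296 ≡ 302 (mod 497)
6^8 ≡ 302^2 = 91204 ≡ 253 (mod 497)
6^16 ≡ 253^2 = 64009 ≡ 393 (mod 497)
6^32 ≡ 393^2 = 154449 ≡ 379 (mod 497)
6^64 ≡ 379^2 = 143641 ≡ 8 (mod 497)
6^128 ≡ 8^2 = 64 ≡ 64 (mod 497)
6^256 ≡ 64^2 = 4096 ≡ 120 (mod 497)
496 = 256 + 128 + 64 + 32 + 16 in binary powers of 2.
So 6^496 ≡ 120 · 64 · 8 · 379 · 393 ≡ 435 (mod 497).
Since 435 ≠ 1, base 6 is a Fermat witness: 497 is composite.

435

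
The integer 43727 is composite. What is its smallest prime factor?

73

43727 is odd.
Digit sum 23, not divisible by 3.
Ends in 7: not divisible by 5.
7: 43727 = 7·6246 + 5
11: 43727 = 11·3975 + 2
13: 43727 = 13·3363 + 8
17: 43727 = 17·2572 + 3
19: 43727 = 19·2301 + 8
23: 43727 = 23·1901 + 4
29: 43727 = 29·1507 + 24
31: 43727 = 31·1410 + 17
37: 43727 = 37·1181 + 30
41: 43727 = 41·1066 + 21
43: 43727 = 43·1016 + 39
47: 43727 = 47·930 + 17
53: 43727 = 53·825 + 2
59: 43727 = 59·741 + 8
61: 43727 = 61·716 + 51
67: 43727 = 67·652 + 43
71: 43727 = 71·615 + 62
73: 43727 = 73·599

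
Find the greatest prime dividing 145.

145 = 5 · 29
29 is prime.
So 145 = 5 · 29; the largest prime factor is 29.

29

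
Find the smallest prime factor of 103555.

5

103555 is odd.
Digit sum 19, not divisible by 3.
Ends in 5: divisible by 5.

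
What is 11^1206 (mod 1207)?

11^1 ≡ 11 (mod 1207)
11^2 ≡ 11^2 = 121 ≡ 121 (mod 1207)
11^4 ≡ 121^2 = 14641 ≡ 157 (mod 1207)
11^8 ≡ 157^2 = 24649 ≡ 509 (mod 1207)
11^16 ≡ 509^2 = 259081 ≡ 783 (mod 1207)
11^32 ≡ 783^2 = 613089 ≡ 1140 (mod 1207)
11^64 ≡ 1140^2 = 1299600 ≡ 868 (mod 1207)
11^128 ≡ 868^2 = 753424 ≡ 256 (mod 1207)
11^256 ≡ 256^2 = 65536 ≡ 358 (mod 1207)
11^512 ≡ 358^2 = 128164 ≡ 222 (mod 1207)
11^1024 ≡ 222^2 = 49284 ≡ 1004 (mod 1207)
1206 = 1024 + 128 + 32 + 16 + 4 + 2 in binary powers of 2.
So 11^1206 ≡ 1004 · 256 · 1140 · 783 · 157 · 121 ≡ 144 (mod 1207).
Since 144 ≠ 1, base 11 is a Fermat witness: 1207 is composite.

144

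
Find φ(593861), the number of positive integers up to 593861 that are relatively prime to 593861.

552960

Factor: 593861 = 17 · 181 · 193.
φ(593861) = (17−1) · (181−1) · (193−1) = 16 · 180 · 192 = 552960.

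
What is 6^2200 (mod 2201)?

1823

6^1 ≡ 6 (mod 2201)
6^2 ≡ 6^2 = 36 ≡ 36 (mod 2201)
6^4 ≡ 36^2 = 1296 ≡ 1296 (mod 2201)
6^8 ≡ 1296^2 = 1679616 ≡ 253 (mod 2201)
6^16 ≡ 253^2 = 64009 ≡ 180 (mod 2201)
6^32 ≡ 180^2 = 32400 ≡ 1586 (mod 2201)
6^64 ≡ 1586^2 = 2515396 ≡ 1854 (mod 2201)
6^128 ≡ 1854^2 = 3437316 ≡ 1555 (mod 2201)
6^256 ≡ 1555^2 = 2418025 ≡ 1327 (mod 2201)
6^512 ≡ 1327^2 = 1760929 ≡ 129 (mod 2201)
6^1024 ≡ 129^2 = 16641 ≡ 1234 (mod 2201)
6^2048 ≡ 1234^2 = 1522756 ≡ 1865 (mod 2201)
2200 = 2048 + 128 + 16 + 8 in binary powers of 2.
So 6^2200 ≡ 1865 · 1555 · 180 · 253 ≡ 1823 (mod 2201).
Since 1823 ≠ 1, base 6 is a Fermat witness: 2201 is composite.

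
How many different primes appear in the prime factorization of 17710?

17710 = 2 · 8855
8855 = 5 · 1771
1771 = 7 · 253
253 = 11 · 23
17710 = 2 · 5 · 7 · 11 · 23, which has 5 distinct prime factors.

5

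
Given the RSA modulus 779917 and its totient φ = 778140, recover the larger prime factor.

991

φ(n) = (p−1)(q−1) = n − (p+q) + 1, so p + q = 779917 − 778140 + 1 = 1778.
p and q are the roots of t² − 1778t + 779917 = 0.
Discriminant: 1778² − 4·779917 = 3161284 − 3119668 = 41616; √41616 = 204.
q = (1778 − 204)/2 = 787, p = (1778 + 204)/2 = 991.
Check: 787 · 991 = 779917.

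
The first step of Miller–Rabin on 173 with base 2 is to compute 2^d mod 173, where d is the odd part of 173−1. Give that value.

173 − 1 = 172 = 2^2 · 43, so d = 43.
2^1 ≡ 2 (mod 173)
2^2 ≡ 2^2 = 4 ≡ 4 (mod 173)
2^4 ≡ 4^2 = 16 ≡ 16 (mod 173)
2^8 ≡ 16^2 = 256 ≡ 83 (mod 173)
2^16 ≡ 83^2 = 6889 ≡ 142 (mod 173)
2^32 ≡ 142^2 = 20164 ≡ 96 (mod 173)
43 = 32 + 8 + 2 + 1 in binary powers of 2.
So 2^43 ≡ 96 · 83 · 4 · 2 ≡ 80 (mod 173).
Squaring chain: 80 → 172; reaches −1, so base 2 does not prove 173 composite.

80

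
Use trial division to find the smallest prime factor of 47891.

83

47891 is odd.
Digit sum 29, not divisible by 3.
Ends in 1: not divisible by 5.
7: 47891 = 7·6841 + 4
11: 47891 = 11·4353 + 8
13: 47891 = 13·3683 + 12
17: 47891 = 17·2817 + 2
19: 47891 = 19·2520 + 11
23: 47891 = 23·2082 + 5
29: 47891 = 29·1651 + 12
31: 47891 = 31·1544 + 27
37: 47891 = 37·1294 + 13
41: 47891 = 41·1168 + 3
43: 47891 = 43·1113 + 32
47: 47891 = 47·1018 + 45
53: 47891 = 53·903 + 32
59: 47891 = 59·811 + 42
61: 47891 = 61·785 + 6
67: 47891 = 67·714 + 53
71: 47891 = 71·674 + 37
73: 47891 = 73·656 + 3
79: 47891 = 79·606 + 17
83: 47891 = 83·577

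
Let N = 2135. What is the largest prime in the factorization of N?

61

2135 = 5 · 427
427 = 7 · 61
61 is prime.
So 2135 = 5 · 7 · 61; the largest prime factor is 61.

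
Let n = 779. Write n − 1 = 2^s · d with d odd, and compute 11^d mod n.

767

779 − 1 = 778 = 2^1 · 389, so d = 389.
11^1 ≡ 11 (mod 779)
11^2 ≡ 11^2 = 121 ≡ 121 (mod 779)
11^4 ≡ 121^2 = 14641 ≡ 619 (mod 779)
11^8 ≡ 619^2 = 383161 ≡ 672 (mod 779)
11^16 ≡ 672^2 = 451584 ≡ 543 (mod 779)
11^32 ≡ 543^2 = 294849 ≡ 387 (mod 779)
11^64 ≡ 387^2 = 149769 ≡ 201 (mod 779)
11^128 ≡ 201^2 = 40401 ≡ 672 (mod 779)
11^256 ≡ 672^2 = 451584 ≡ 543 (mod 779)
389 = 256 + 128 + 4 + 1 in binary powers of 2.
So 11^389 ≡ 543 · 672 · 619 · 11 ≡ 767 (mod 779).
Squaring chain: 767; never reaches −1, so base 11 is a Miller–Rabin witness that 779 is composite.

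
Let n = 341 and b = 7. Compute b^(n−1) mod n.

56

7^1 ≡ 7 (mod 341)
7^2 ≡ 7^2 = 49 ≡ 49 (mod 341)
7^4 ≡ 49^2 = 2401 ≡ 14 (mod 341)
7^8 ≡ 14^2 = 196 ≡ 196 (mod 341)
7^16 ≡ 196^2 = 38416 ≡ 224 (mod 341)
7^32 ≡ 224^2 = 50176 ≡ 49 (mod 341)
7^64 ≡ 49^2 = 2401 ≡ 14 (mod 341)
7^128 ≡ 14^2 = 196 ≡ 196 (mod 341)
7^256 ≡ 196^2 = 38416 ≡ 224 (mod 341)
340 = 256 + 64 + 16 + 4 in binary powers of 2.
So 7^340 ≡ 224 · 14 · 224 · 14 ≡ 56 (mod 341).
Since 56 ≠ 1, base 7 is a Fermat witness: 341 is composite.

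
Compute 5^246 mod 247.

220

5^1 ≡ 5 (mod 247)
5^2 ≡ 5^2 = 25 ≡ 25 (mod 247)
5^4 ≡ 25^2 = 625 ≡ 131 (mod 247)
5^8 ≡ 131^2 = 17161 ≡ 118 (mod 247)
5^16 ≡ 118^2 = 13924 ≡ 92 (mod 247)
5^32 ≡ 92^2 = 8464 ≡ 66 (mod 247)
5^64 ≡ 66^2 = 4356 ≡ 157 (mod 247)
5^128 ≡ 157^2 = 24649 ≡ 196 (mod 247)
246 = 128 + 64 + 32 + 16 + 4 + 2 in binary powers of 2.
So 5^246 ≡ 196 · 157 · 66 · 92 · 131 · 25 ≡ 220 (mod 247).
Since 220 ≠ 1, base 5 is a Fermat witness: 247 is composite.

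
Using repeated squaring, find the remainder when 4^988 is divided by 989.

864

4^1 ≡ 4 (mod 989)
4^2 ≡ 4^2 = 16 ≡ 16 (mod 989)
4^4 ≡ 16^2 = 256 ≡ 256 (mod 989)
4^8 ≡ 256^2 = 65536 ≡ 262 (mod 989)
4^16 ≡ 262^2 = 68644 ≡ 403 (mod 989)
4^32 ≡ 403^2 = 162409 ≡ 213 (mod 989)
4^64 ≡ 213^2 = 45369 ≡ 864 (mod 989)
4^128 ≡ 864^2 = 746496 ≡ 790 (mod 989)
4^256 ≡ 790^2 = 624100 ≡ 41 (mod 989)
4^512 ≡ 41^2 = 1681 ≡ 692 (mod 989)
988 = 512 + 256 + 128 + 64 + 16 + 8 + 4 in binary powers of 2.
So 4^988 ≡ 692 · 41 · 790 · 864 · 403 · 262 · 256 ≡ 864 (mod 989).
Since 864 ≠ 1, base 4 is a Fermat witness: 989 is composite.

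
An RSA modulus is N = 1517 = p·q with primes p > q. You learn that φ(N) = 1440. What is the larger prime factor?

φ(n) = (p−1)(q−1) = n − (p+q) + 1, so p + q = 1517 − 1440 + 1 = 78.
p and q are the roots of t² − 78t + 1517 = 0.
Discriminant: 78² − 4·1517 = 6084 − 6068 = 16; √16 = 4.
q = (78 − 4)/2 = 37, p = (78 + 4)/2 = 41.
Check: 37 · 41 = 1517.

41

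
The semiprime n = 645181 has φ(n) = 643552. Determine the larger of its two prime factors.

φ(n) = (p−1)(q−1) = n − (p+q) + 1, so p + q = 645181 − 643552 + 1 = 1630.
p and q are the roots of t² − 1630t + 645181 = 0.
Discriminant: 1630² − 4·645181 = 2656900 − 2580724 = 76176; √76176 = 276.
q = (1630 − 276)/2 = 677, p = (1630 + 276)/2 = 953.
Check: 677 · 953 = 645181.

953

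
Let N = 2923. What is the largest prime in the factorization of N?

79

2923 = 37 · 79
79 is prime.
So 2923 = 37 · 79; the largest prime factor is 79.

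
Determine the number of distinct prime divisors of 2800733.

5

2800733 = 13 · 215441
215441 = 17 · 12673
12673 = 19 · 667
667 = 23 · 29
2800733 = 13 · 17 · 19 · 23 · 29, which has 5 distinct prime factors.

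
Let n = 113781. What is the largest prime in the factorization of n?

97

113781 = 3 · 37927
37927 = 17 · 2231
2231 = 23 · 97
97 is prime.
So 113781 = 3 · 17 · 23 · 97; the largest prime factor is 97.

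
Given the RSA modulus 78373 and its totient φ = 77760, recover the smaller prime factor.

φ(n) = (p−1)(q−1) = n − (p+q) + 1, so p + q = 78373 − 77760 + 1 = 614.
p and q are the roots of t² − 614t + 78373 = 0.
Discriminant: 614² − 4·78373 = 376996 − 313492 = 63504; √63504 = 252.
q = (614 − 252)/2 = 181, p = (614 + 252)/2 = 433.
Check: 181 · 433 = 78373.

181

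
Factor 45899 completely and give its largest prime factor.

45899 = 7 · 6557
6557 = 79 · 83
83 is prime.
So 45899 = 7 · 79 · 83; the largest prime factor is 83.

83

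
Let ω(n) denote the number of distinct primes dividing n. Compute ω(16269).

16269 = 3 · 5423
5423 = 11 · 493
493 = 17 · 29
16269 = 3 · 11 · 17 · 29, which has 4 distinct prime factors.

4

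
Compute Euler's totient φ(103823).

Factor: 103823 = 47^3.
φ(103823) = 47^2·(47−1) = 101614.

101614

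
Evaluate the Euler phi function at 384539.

Factor: 384539 = 41 · 83 · 113.
φ(384539) = (41−1) · (83−1) · (113−1) = 40 · 82 · 112 = 367360.

367360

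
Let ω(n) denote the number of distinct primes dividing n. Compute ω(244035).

5

244035 = 3^2 · 27115
27115 = 5 · 5423
5423 = 11 · 493
493 = 17 · 29
244035 = 3^2 · 5 · 11 · 17 · 29, which has 5 distinct prime factors.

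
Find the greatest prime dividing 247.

19

247 = 13 · 19
19 is prime.
So 247 = 13 · 19; the largest prime factor is 19.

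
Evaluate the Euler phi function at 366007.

349440

Factor: 366007 = 41 · 79 · 113.
φ(366007) = (41−1) · (79−1) · (113−1) = 40 · 78 · 112 = 349440.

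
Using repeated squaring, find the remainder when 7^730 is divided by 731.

36

7^1 ≡ 7 (mod 731)
7^2 ≡ 7^2 = 49 ≡ 49 (mod 731)
7^4 ≡ 49^2 = 2401 ≡ 208 (mod 731)
7^8 ≡ 208^2 = 43264 ≡ 135 (mod 731)
7^16 ≡ 135^2 = 18225 ≡ 681 (mod 731)
7^32 ≡ 681^2 = 463761 ≡ 307 (mod 731)
7^64 ≡ 307^2 = 94249 ≡ 681 (mod 731)
7^128 ≡ 681^2 = 463761 ≡ 307 (mod 731)
7^256 ≡ 307^2 = 94249 ≡ 681 (mod 731)
7^512 ≡ 681^2 = 463761 ≡ 307 (mod 731)
730 = 512 + 128 + 64 + 16 + 8 + 2 in binary powers of 2.
So 7^730 ≡ 307 · 307 · 681 · 681 · 135 · 49 ≡ 36 (mod 731).
Since 36 ≠ 1, base 7 is a Fermat witness: 731 is composite.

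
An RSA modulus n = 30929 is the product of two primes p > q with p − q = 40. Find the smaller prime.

Since p = q + 40, we have 30929 = q(q + 40), so q² + 40q − 30929 = 0.
Discriminant: 40² + 4·30929 = 1600 + 123716 = 125316; √125316 = 354.
q = (−40 + 354)/2 = 157, and p = q + 40 = 197.
Check: 157 · 197 = 30929.

157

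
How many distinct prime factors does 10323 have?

3

10323 = 3^2 · 1147
1147 = 31 · 37
10323 = 3^2 · 31 · 37, which has 3 distinct prime factors.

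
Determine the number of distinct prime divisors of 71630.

5

71630 = 2 · 35815
35815 = 5 · 7163
7163 = 13 · 551
551 = 19 · 29
71630 = 2 · 5 · 13 · 19 · 29, which has 5 distinct prime factors.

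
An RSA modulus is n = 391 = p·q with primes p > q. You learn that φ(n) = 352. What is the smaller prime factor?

17

φ(n) = (p−1)(q−1) = n − (p+q) + 1, so p + q = 391 − 352 + 1 = 40.
p and q are the roots of t² − 40t + 391 = 0.
Discriminant: 40² − 4·391 = 1600 − 1564 = 36; √36 = 6.
q = (40 − 6)/2 = 17, p = (40 + 6)/2 = 23.
Check: 17 · 23 = 391.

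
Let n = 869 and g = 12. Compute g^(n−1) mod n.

166

12^1 ≡ 12 (mod 869)
12^2 ≡ 12^2 = 144 ≡ 144 (mod 869)
12^4 ≡ 144^2 = 20736 ≡ 749 (mod 869)
12^8 ≡ 749^2 = 561001 ≡ 496 (mod 869)
12^16 ≡ 496^2 = 246016 ≡ 89 (mod 869)
12^32 ≡ 89^2 = 7921 ≡ 100 (mod 869)
12^64 ≡ 100^2 = 10000 ≡ 441 (mod 869)
12^128 ≡ 441^2 = 194481 ≡ 694 (mod 869)
12^256 ≡ 694^2 = 481636 ≡ 210 (mod 869)
12^512 ≡ 210^2 = 44100 ≡ 650 (mod 869)
868 = 512 + 256 + 64 + 32 + 4 in binary powers of 2.
So 12^868 ≡ 650 · 210 · 441 · 100 · 749 ≡ 166 (mod 869).
Since 166 ≠ 1, base 12 is a Fermat witness: 869 is composite.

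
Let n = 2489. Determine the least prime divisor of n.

2489 is odd.
Digit sum 23, not divisible by 3.
Ends in 9: not divisible by 5.
7: 2489 = 7·355 + 4
11: 2489 = 11·226 + 3
13: 2489 = 13·191 + 6
17: 2489 = 17·146 + 7
19: 2489 = 19·131

19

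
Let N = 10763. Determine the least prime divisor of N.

47

10763 is odd.
Digit sum 17, not divisible by 3.
Ends in 3: not divisible by 5.
7: 10763 = 7·1537 + 4
11: 10763 = 11·978 + 5
13: 10763 = 13·827 + 12
17: 10763 = 17·633 + 2
19: 10763 = 19·566 + 9
23: 10763 = 23·467 + 22
29: 10763 = 29·371 + 4
31: 10763 = 31·347 + 6
37: 10763 = 37·290 + 33
41: 10763 = 41·262 + 21
43: 10763 = 43·250 + 13
47: 10763 = 47·229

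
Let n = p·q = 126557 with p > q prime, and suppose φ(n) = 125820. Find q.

φ(n) = (p−1)(q−1) = n − (p+q) + 1, so p + q = 126557 − 125820 + 1 = 738.
p and q are the roots of t² − 738t + 126557 = 0.
Discriminant: 738² − 4·126557 = 544644 − 506228 = 38416; √38416 = 196.
q = (738 − 196)/2 = 271, p = (738 + 196)/2 = 467.
Check: 271 · 467 = 126557.

271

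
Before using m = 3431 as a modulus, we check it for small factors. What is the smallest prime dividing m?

3431 is odd.
Digit sum 11, not divisible by 3.
Ends in 1: not divisible by 5.
7: 3431 = 7·490 + 1
11: 3431 = 11·311 + 10
13: 3431 = 13·263 + 12
17: 3431 = 17·201 + 14
19: 3431 = 19·180 + 11
23: 3431 = 23·149 + 4
29: 3431 = 29·118 + 9
31: 3431 = 31·110 + 21
37: 3431 = 37·92 + 27
41: 3431 = 41·83 + 28
43: 3431 = 43·79 + 34
47: 3431 = 47·73

47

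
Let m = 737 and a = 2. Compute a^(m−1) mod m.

2^1 ≡ 2 (mod 737)
2^2 ≡ 2^2 = 4 ≡ 4 (mod 737)
2^4 ≡ 4^2 = 16 ≡ 16 (mod 737)
2^8 ≡ 16^2 = 256 ≡ 256 (mod 737)
2^16 ≡ 256^2 = 65536 ≡ 680 (mod 737)
2^32 ≡ 680^2 = 462400 ≡ 301 (mod 737)
2^64 ≡ 301^2 = 90601 ≡ 687 (mod 737)
2^128 ≡ 687^2 = 471969 ≡ 289 (mod 737)
2^256 ≡ 289^2 = 83521 ≡ 240 (mod 737)
2^512 ≡ 240^2 = 57600 ≡ 114 (mod 737)
736 = 512 + 128 + 64 + 32 in binary powers of 2.
So 2^736 ≡ 114 · 289 · 687 · 301 ≡ 86 (mod 737).
Since 86 ≠ 1, base 2 is a Fermat witness: 737 is composite.

86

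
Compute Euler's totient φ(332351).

315000

Factor: 332351 = 31 · 71 · 151.
φ(332351) = (31−1) · (71−1) · (151−1) = 30 · 70 · 150 = 315000.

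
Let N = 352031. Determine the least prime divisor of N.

352031 is odd.
Digit sum 14, not divisible by 3.
Ends in 1: not divisible by 5.
7: 352031 = 7·50290 + 1
11: 352031 = 11·32002 + 9
13: 352031 = 13·27079 + 4
17: 352031 = 17·20707 + 12
19: 352031 = 19·18527 + 18
23: 352031 = 23·15305 + 16
29: 352031 = 29·12139

29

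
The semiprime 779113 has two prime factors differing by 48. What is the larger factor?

907

Since p = q + 48, we have 779113 = q(q + 48), so q² + 48q − 779113 = 0.
Discriminant: 48² + 4·779113 = 2304 + 3116452 = 3118756; √3118756 = 1766.
q = (−48 + 1766)/2 = 859, and p = q + 48 = 907.
Check: 859 · 907 = 779113.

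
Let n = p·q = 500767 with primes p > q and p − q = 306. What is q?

571

Since p = q + 306, we have 500767 = q(q + 306), so q² + 306q − 500767 = 0.
Discriminant: 306² + 4·500767 = 93636 + 2003068 = 2096704; √2096704 = 1448.
q = (−306 + 1448)/2 = 571, and p = q + 306 = 877.
Check: 571 · 877 = 500767.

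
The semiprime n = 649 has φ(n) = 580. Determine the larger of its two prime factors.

φ(n) = (p−1)(q−1) = n − (p+q) + 1, so p + q = 649 − 580 + 1 = 70.
p and q are the roots of t² − 70t + 649 = 0.
Discriminant: 70² − 4·649 = 4900 − 2596 = 2304; √2304 = 48.
q = (70 − 48)/2 = 11, p = (70 + 48)/2 = 59.
Check: 11 · 59 = 649.

59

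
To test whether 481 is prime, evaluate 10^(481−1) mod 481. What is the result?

1

10^1 ≡ 10 (mod 481)
10^2 ≡ 10^2 = 100 ≡ 100 (mod 481)
10^4 ≡ 100^2 = 10000 ≡ 380 (mod 481)
10^8 ≡ 380^2 = 144400 ≡ 100 (mod 481)
10^16 ≡ 100^2 = 10000 ≡ 380 (mod 481)
10^32 ≡ 380^2 = 144400 ≡ 100 (mod 481)
10^64 ≡ 100^2 = 10000 ≡ 380 (mod 481)
10^128 ≡ 380^2 = 144400 ≡ 100 (mod 481)
10^256 ≡ 100^2 = 10000 ≡ 380 (mod 481)
480 = 256 + 128 + 64 + 32 in binary powers of 2.
So 10^480 ≡ 380 · 100 · 380 · 100 ≡ 1 (mod 481).
Since the result is 1, base 10 gives no evidence that 481 is composite.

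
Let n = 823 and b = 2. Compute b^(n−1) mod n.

2^1 ≡ 2 (mod 823)
2^2 ≡ 2^2 = 4 ≡ 4 (mod 823)
2^4 ≡ 4^2 = 16 ≡ 16 (mod 823)
2^8 ≡ 16^2 = 256 ≡ 256 (mod 823)
2^16 ≡ 256^2 = 65536 ≡ 519 (mod 823)
2^32 ≡ 519^2 = 269361 ≡ 240 (mod 823)
2^64 ≡ 240^2 = 57600 ≡ 813 (mod 823)
2^128 ≡ 813^2 = 660969 ≡ 100 (mod 823)
2^256 ≡ 100^2 = 10000 ≡ 124 (mod 823)
2^512 ≡ 124^2 = 15376 ≡ 562 (mod 823)
822 = 512 + 256 + 32 + 16 + 4 + 2 in binary powers of 2.
So 2^822 ≡ 562 · 124 · 240 · 519 · 16 · 4 ≡ 1 (mod 823).
Since the result is 1, base 2 gives no evidence that 823 is composite.

1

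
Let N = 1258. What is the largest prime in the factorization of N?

1258 = 2 · 629
629 = 17 · 37
37 is prime.
So 1258 = 2 · 17 · 37; the largest prime factor is 37.

37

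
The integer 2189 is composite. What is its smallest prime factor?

2189 is odd.
Digit sum 20, not divisible by 3.
Ends in 9: not divisible by 5.
7: 2189 = 7·312 + 5
11: 2189 = 11·199

11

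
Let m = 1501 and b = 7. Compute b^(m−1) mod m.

381

7^1 ≡ 7 (mod 1501)
7^2 ≡ 7^2 = 49 ≡ 49 (mod 1501)
7^4 ≡ 49^2 = 2401 ≡ 900 (mod 1501)
7^8 ≡ 900^2 = 810000 ≡ 961 (mod 1501)
7^16 ≡ 961^2 = 923521 ≡ 406 (mod 1501)
7^32 ≡ 406^2 = 164836 ≡ 1227 (mod 1501)
7^64 ≡ 1227^2 = 1505529 ≡ 26 (mod 1501)
7^128 ≡ 26^2 = 676 ≡ 676 (mod 1501)
7^256 ≡ 676^2 = 456976 ≡ 672 (mod 1501)
7^512 ≡ 672^2 = 451584 ≡ 1284 (mod 1501)
7^1024 ≡ 1284^2 = 1648656 ≡ 558 (mod 1501)
1500 = 1024 + 256 + 128 + 64 + 16 + 8 + 4 in binary powers of 2.
So 7^1500 ≡ 558 · 672 · 676 · 26 · 406 · 961 · 900 ≡ 381 (mod 1501).
Since 381 ≠ 1, base 7 is a Fermat witness: 1501 is composite.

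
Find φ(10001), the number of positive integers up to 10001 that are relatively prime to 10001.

Factor: 10001 = 73 · 137.
φ(10001) = (73−1) · (137−1) = 72 · 136 = 9792.

9792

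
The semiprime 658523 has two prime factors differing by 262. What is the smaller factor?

Since p = q + 262, we have 658523 = q(q + 262), so q² + 262q − 658523 = 0.
Discriminant: 262² + 4·658523 = 68644 + 2634092 = 2702736; √2702736 = 1644.
q = (−262 + 1644)/2 = 691, and p = q + 262 = 953.
Check: 691 · 953 = 658523.

691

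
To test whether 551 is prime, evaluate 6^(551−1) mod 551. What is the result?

6^1 ≡ 6 (mod 551)
6^2 ≡ 6^2 = 36 ≡ 36 (mod 551)
6^4 ≡ 36^2 = 1296 ≡ 194 (mod 551)
6^8 ≡ 194^2 = 37636 ≡ 168 (mod 551)
6^16 ≡ 168^2 = 28224 ≡ 123 (mod 551)
6^32 ≡ 123^2 = 15129 ≡ 252 (mod 551)
6^64 ≡ 252^2 = 63504 ≡ 139 (mod 551)
6^128 ≡ 139^2 = 19321 ≡ 36 (mod 551)
6^256 ≡ 36^2 = 1296 ≡ 194 (mod 551)
6^512 ≡ 194^2 = 37636 ≡ 168 (mod 551)
550 = 512 + 32 + 4 + 2 in binary powers of 2.
So 6^550 ≡ 168 · 252 · 194 · 36 ≡ 310 (mod 551).
Since 310 ≠ 1, base 6 is a Fermat witness: 551 is composite.

310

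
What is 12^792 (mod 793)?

12^1 ≡ 12 (mod 793)
12^2 ≡ 12^2 = 144 ≡ 144 (mod 793)
12^4 ≡ 144^2 = 20736 ≡ 118 (mod 793)
12^8 ≡ 118^2 = 13924 ≡ 443 (mod 793)
12^16 ≡ 443^2 = 196249 ≡ 378 (mod 793)
12^32 ≡ 378^2 = 142884 ≡ 144 (mod 793)
12^64 ≡ 144^2 = 20736 ≡ 118 (mod 793)
12^128 ≡ 118^2 = 13924 ≡ 443 (mod 793)
12^256 ≡ 443^2 = 196249 ≡ 378 (mod 793)
12^512 ≡ 378^2 = 142884 ≡ 144 (mod 793)
792 = 512 + 256 + 16 + 8 in binary powers of 2.
So 12^792 ≡ 144 · 378 · 378 · 443 ≡ 729 (mod 793).
Since 729 ≠ 1, base 12 is a Fermat witness: 793 is composite.

729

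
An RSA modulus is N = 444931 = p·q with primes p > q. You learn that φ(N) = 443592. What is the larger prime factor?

φ(n) = (p−1)(q−1) = n − (p+q) + 1, so p + q = 444931 − 443592 + 1 = 1340.
p and q are the roots of t² − 1340t + 444931 = 0.
Discriminant: 1340² − 4·444931 = 1795600 − 1779724 = 15876; √15876 = 126.
q = (1340 − 126)/2 = 607, p = (1340 + 126)/2 = 733.
Check: 607 · 733 = 444931.

733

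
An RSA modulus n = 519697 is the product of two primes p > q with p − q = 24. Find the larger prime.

Since p = q + 24, we have 519697 = q(q + 24), so q² + 24q − 519697 = 0.
Discriminant: 24² + 4·519697 = 576 + 2078788 = 2079364; √2079364 = 1442.
q = (−24 + 1442)/2 = 709, and p = q + 24 = 733.
Check: 709 · 733 = 519697.

733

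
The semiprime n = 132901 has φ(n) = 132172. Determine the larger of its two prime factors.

383

φ(n) = (p−1)(q−1) = n − (p+q) + 1, so p + q = 132901 − 132172 + 1 = 730.
p and q are the roots of t² − 730t + 132901 = 0.
Discriminant: 730² − 4·132901 = 532900 − 531604 = 1296; √1296 = 36.
q = (730 − 36)/2 = 347, p = (730 + 36)/2 = 383.
Check: 347 · 383 = 132901.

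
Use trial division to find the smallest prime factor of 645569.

29

645569 is odd.
Digit sum 35, not divisible by 3.
Ends in 9: not divisible by 5.
7: 645569 = 7·92224 + 1
11: 645569 = 11·58688 + 1
13: 645569 = 13·49659 + 2
17: 645569 = 17·37974 + 11
19: 645569 = 19·33977 + 6
23: 645569 = 23·28068 + 5
29: 645569 = 29·22261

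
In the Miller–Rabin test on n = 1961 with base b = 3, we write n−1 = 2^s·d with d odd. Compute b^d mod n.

509

1961 − 1 = 1960 = 2^3 · 245, so d = 245.
3^1 ≡ 3 (mod 1961)
3^2 ≡ 3^2 = 9 ≡ 9 (mod 1961)
3^4 ≡ 9^2 = 81 ≡ 81 (mod 1961)
3^8 ≡ 81^2 = 6561 ≡ 678 (mod 1961)
3^16 ≡ 678^2 = 459684 ≡ 810 (mod 1961)
3^32 ≡ 810^2 = 656100 ≡ 1126 (mod 1961)
3^64 ≡ 1126^2 = 1267876 ≡ 1070 (mod 1961)
3^128 ≡ 1070^2 = 1144900 ≡ 1637 (mod 1961)
245 = 128 + 64 + 32 + 16 + 4 + 1 in binary powers of 2.
So 3^245 ≡ 1637 · 1070 · 1126 · 810 · 81 · 3 ≡ 509 (mod 1961).
Squaring chain: 509 → 229 → 1455; never reaches −1, so base 3 is a Miller–Rabin witness that 1961 is composite.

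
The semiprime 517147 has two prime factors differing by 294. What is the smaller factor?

Since p = q + 294, we have 517147 = q(q + 294), so q² + 294q − 517147 = 0.
Discriminant: 294² + 4·517147 = 86436 + 2068588 = 2155024; √2155024 = 1468.
q = (−294 + 1468)/2 = 587, and p = q + 294 = 881.
Check: 587 · 881 = 517147.

587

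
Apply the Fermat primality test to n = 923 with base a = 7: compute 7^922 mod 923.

7^1 ≡ 7 (mod 923)
7^2 ≡ 7^2 = 49 ≡ 49 (mod 923)
7^4 ≡ 49^2 = 2401 ≡ 555 (mod 923)
7^8 ≡ 555^2 = 308025 ≡ 666 (mod 923)
7^16 ≡ 666^2 = 443556 ≡ 516 (mod 923)
7^32 ≡ 516^2 = 266256 ≡ 432 (mod 923)
7^64 ≡ 432^2 = 186624 ≡ 178 (mod 923)
7^128 ≡ 178^2 = 31684 ≡ 302 (mod 923)
7^256 ≡ 302^2 = 91204 ≡ 750 (mod 923)
7^512 ≡ 750^2 = 562500 ≡ 393 (mod 923)
922 = 512 + 256 + 128 + 16 + 8 + 2 in binary powers of 2.
So 7^922 ≡ 393 · 750 · 302 · 516 · 666 · 49 ≡ 4 (mod 923).
Since 4 ≠ 1, base 7 is a Fermat witness: 923 is composite.

4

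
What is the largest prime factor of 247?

247 = 13 · 19
19 is prime.
So 247 = 13 · 19; the largest prime factor is 19.

19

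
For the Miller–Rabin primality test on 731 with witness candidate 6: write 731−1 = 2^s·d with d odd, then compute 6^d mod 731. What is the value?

724

731 − 1 = 730 = 2^1 · 365, so d = 365.
6^1 ≡ 6 (mod 731)
6^2 ≡ 6^2 = 36 ≡ 36 (mod 731)
6^4 ≡ 36^2 = 1296 ≡ 565 (mod 731)
6^8 ≡ 565^2 = 319225 ≡ 509 (mod 731)
6^16 ≡ 509^2 = 259081 ≡ 307 (mod 731)
6^32 ≡ 307^2 = 94249 ≡ 681 (mod 731)
6^64 ≡ 681^2 = 463761 ≡ 307 (mod 731)
6^128 ≡ 307^2 = 94249 ≡ 681 (mod 731)
6^256 ≡ 681^2 = 463761 ≡ 307 (mod 731)
365 = 256 + 64 + 32 + 8 + 4 + 1 in binary powers of 2.
So 6^365 ≡ 307 · 307 · 681 · 509 · 565 · 6 ≡ 724 (mod 731).
Squaring chain: 724; never reaches −1, so base 6 is a Miller–Rabin witness that 731 is composite.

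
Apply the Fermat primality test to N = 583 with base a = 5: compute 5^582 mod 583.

322

5^1 ≡ 5 (mod 583)
5^2 ≡ 5^2 = 25 ≡ 25 (mod 583)
5^4 ≡ 25^2 = 625 ≡ 42 (mod 583)
5^8 ≡ 42^2 = 1764 ≡ 15 (mod 583)
5^16 ≡ 15^2 = 225 ≡ 225 (mod 583)
5^32 ≡ 225^2 = 50625 ≡ 487 (mod 583)
5^64 ≡ 487^2 = 237169 ≡ 471 (mod 583)
5^128 ≡ 471^2 = 221841 ≡ 301 (mod 583)
5^256 ≡ 301^2 = 90601 ≡ 236 (mod 583)
5^512 ≡ 236^2 = 55696 ≡ 311 (mod 583)
582 = 512 + 64 + 4 + 2 in binary powers of 2.
So 5^582 ≡ 311 · 471 · 42 · 25 ≡ 322 (mod 583).
Since 322 ≠ 1, base 5 is a Fermat witness: 583 is composite.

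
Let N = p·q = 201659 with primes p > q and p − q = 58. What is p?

Since p = q + 58, we have 201659 = q(q + 58), so q² + 58q − 201659 = 0.
Discriminant: 58² + 4·201659 = 3364 + 806636 = 810000; √810000 = 900.
q = (−58 + 900)/2 = 421, and p = q + 58 = 479.
Check: 421 · 479 = 201659.

479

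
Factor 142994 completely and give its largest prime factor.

71

142994 = 2 · 71497
71497 = 19 · 3763
3763 = 53 · 71
71 is prime.
So 142994 = 2 · 19 · 53 · 71; the largest prime factor is 71.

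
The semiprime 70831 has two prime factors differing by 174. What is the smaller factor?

Since p = q + 174, we have 70831 = q(q + 174), so q² + 174q − 70831 = 0.
Discriminant: 174² + 4·70831 = 30276 + 283324 = 313600; √313600 = 560.
q = (−174 + 560)/2 = 193, and p = q + 174 = 367.
Check: 193 · 367 = 70831.

193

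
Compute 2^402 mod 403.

2^1 ≡ 2 (mod 403)
2^2 ≡ 2^2 = 4 ≡ 4 (mod 403)
2^4 ≡ 4^2 = 16 ≡ 16 (mod 403)
2^8 ≡ 16^2 = 256 ≡ 256 (mod 403)
2^16 ≡ 256^2 = 65536 ≡ 250 (mod 403)
2^32 ≡ 250^2 = 62500 ≡ 35 (mod 403)
2^64 ≡ 35^2 = 1225 ≡ 16 (mod 403)
2^128 ≡ 16^2 = 256 ≡ 256 (mod 403)
2^256 ≡ 256^2 = 65536 ≡ 250 (mod 403)
402 = 256 + 128 + 16 + 2 in binary powers of 2.
So 2^402 ≡ 250 · 256 · 250 · 4 ≡ 376 (mod 403).
Since 376 ≠ 1, base 2 is a Fermat witness: 403 is composite.

376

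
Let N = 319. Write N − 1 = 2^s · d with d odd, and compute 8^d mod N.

205

319 − 1 = 318 = 2^1 · 159, so d = 159.
8^1 ≡ 8 (mod 319)
8^2 ≡ 8^2 = 64 ≡ 64 (mod 319)
8^4 ≡ 64^2 = 4096 ≡ 268 (mod 319)
8^8 ≡ 268^2 = 71824 ≡ 49 (mod 319)
8^16 ≡ 49^2 = 2401 ≡ 168 (mod 319)
8^32 ≡ 168^2 = 28224 ≡ 152 (mod 319)
8^64 ≡ 152^2 = 23104 ≡ 136 (mod 319)
8^128 ≡ 136^2 = 18496 ≡ 313 (mod 319)
159 = 128 + 16 + 8 + 4 + 2 + 1 in binary powers of 2.
So 8^159 ≡ 313 · 168 · 49 · 268 · 64 · 8 ≡ 205 (mod 319).
Squaring chain: 205; never reaches −1, so base 8 is a Miller–Rabin witness that 319 is composite.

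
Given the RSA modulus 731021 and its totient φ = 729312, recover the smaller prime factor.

φ(n) = (p−1)(q−1) = n − (p+q) + 1, so p + q = 731021 − 729312 + 1 = 1710.
p and q are the roots of t² − 1710t + 731021 = 0.
Discriminant: 1710² − 4·731021 = 2924100 − 2924084 = 16; √16 = 4.
q = (1710 − 4)/2 = 853, p = (1710 + 4)/2 = 857.
Check: 853 · 857 = 731021.

853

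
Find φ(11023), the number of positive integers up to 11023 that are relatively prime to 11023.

Factor: 11023 = 73 · 151.
φ(11023) = (73−1) · (151−1) = 72 · 150 = 10800.

10800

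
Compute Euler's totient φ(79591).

Factor: 79591 = 19 · 59 · 71.
φ(79591) = (19−1) · (59−1) · (71−1) = 18 · 58 · 70 = 73080.

73080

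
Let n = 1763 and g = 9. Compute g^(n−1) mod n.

1393

9^1 ≡ 9 (mod 1763)
9^2 ≡ 9^2 = 81 ≡ 81 (mod 1763)
9^4 ≡ 81^2 = 6561 ≡ 1272 (mod 1763)
9^8 ≡ 1272^2 = 1617984 ≡ 1313 (mod 1763)
9^16 ≡ 1313^2 = 1723969 ≡ 1518 (mod 1763)
9^32 ≡ 1518^2 = 2304324 ≡ 83 (mod 1763)
9^64 ≡ 83^2 = 6889 ≡ 1600 (mod 1763)
9^128 ≡ 1600^2 = 2560000 ≡ 124 (mod 1763)
9^256 ≡ 124^2 = 15376 ≡ 1272 (mod 1763)
9^512 ≡ 1272^2 = 1617984 ≡ 1313 (mod 1763)
9^1024 ≡ 1313^2 = 1723969 ≡ 1518 (mod 1763)
1762 = 1024 + 512 + 128 + 64 + 32 + 2 in binary powers of 2.
So 9^1762 ≡ 1518 · 1313 · 124 · 1600 · 83 · 81 ≡ 1393 (mod 1763).
Since 1393 ≠ 1, base 9 is a Fermat witness: 1763 is composite.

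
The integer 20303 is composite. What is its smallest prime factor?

20303 is odd.
Digit sum 8, not divisible by 3.
Ends in 3: not divisible by 5.
7: 20303 = 7·2900 + 3
11: 20303 = 11·1845 + 8
13: 20303 = 13·1561 + 10
17: 20303 = 17·1194 + 5
19: 20303 = 19·1068 + 11
23: 20303 = 23·882 + 17
29: 20303 = 29·700 + 3
31: 20303 = 31·654 + 29
37: 20303 = 37·548 + 27
41: 20303 = 41·495 + 8
43: 20303 = 43·472 + 7
47: 20303 = 47·431 + 46
53: 20303 = 53·383 + 4
59: 20303 = 59·344 + 7
61: 20303 = 61·332 + 51
67: 20303 = 67·303 + 2
71: 20303 = 71·285 + 68
73: 20303 = 73·278 + 9
79: 20303 = 79·257

79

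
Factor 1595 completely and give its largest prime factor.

29

1595 = 5 · 319
319 = 11 · 29
29 is prime.
So 1595 = 5 · 11 · 29; the largest prime factor is 29.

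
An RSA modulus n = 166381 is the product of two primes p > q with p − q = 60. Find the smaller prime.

Since p = q + 60, we have 166381 = q(q + 60), so q² + 60q − 166381 = 0.
Discriminant: 60² + 4·166381 = 3600 + 665524 = 669124; √669124 = 818.
q = (−60 + 818)/2 = 379, and p = q + 60 = 439.
Check: 379 · 439 = 166381.

379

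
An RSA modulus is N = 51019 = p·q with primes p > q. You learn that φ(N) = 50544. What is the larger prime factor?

φ(n) = (p−1)(q−1) = n − (p+q) + 1, so p + q = 51019 − 50544 + 1 = 476.
p and q are the roots of t² − 476t + 51019 = 0.
Discriminant: 476² − 4·51019 = 226576 − 204076 = 22500; √22500 = 150.
q = (476 − 150)/2 = 163, p = (476 + 150)/2 = 313.
Check: 163 · 313 = 51019.

313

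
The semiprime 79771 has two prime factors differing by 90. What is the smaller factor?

241

Since p = q + 90, we have 79771 = q(q + 90), so q² + 90q − 79771 = 0.
Discriminant: 90² + 4·79771 = 8100 + 319084 = 327184; √327184 = 572.
q = (−90 + 572)/2 = 241, and p = q + 90 = 331.
Check: 241 · 331 = 79771.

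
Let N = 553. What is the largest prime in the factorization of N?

79

553 = 7 · 79
79 is prime.
So 553 = 7 · 79; the largest prime factor is 79.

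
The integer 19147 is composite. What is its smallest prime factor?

41

19147 is odd.
Digit sum 22, not divisible by 3.
Ends in 7: not divisible by 5.
7: 19147 = 7·2735 + 2
11: 19147 = 11·1740 + 7
13: 19147 = 13·1472 + 11
17: 19147 = 17·1126 + 5
19: 19147 = 19·1007 + 14
23: 19147 = 23·832 + 11
29: 19147 = 29·660 + 7
31: 19147 = 31·617 + 20
37: 19147 = 37·517 + 18
41: 19147 = 41·467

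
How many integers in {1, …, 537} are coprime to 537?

356

Factor: 537 = 3 · 179.
φ(537) = (3−1) · (179−1) = 2 · 178 = 356.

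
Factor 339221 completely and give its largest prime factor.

83

339221 = 61 · 5561
5561 = 67 · 83
83 is prime.
So 339221 = 61 · 67 · 83; the largest prime factor is 83.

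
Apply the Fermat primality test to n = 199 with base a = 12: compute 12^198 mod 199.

1

12^1 ≡ 12 (mod 199)
12^2 ≡ 12^2 = 144 ≡ 144 (mod 199)
12^4 ≡ 144^2 = 20736 ≡ 40 (mod 199)
12^8 ≡ 40^2 = 1600 ≡ 8 (mod 199)
12^16 ≡ 8^2 = 64 ≡ 64 (mod 199)
12^32 ≡ 64^2 = 4096 ≡ 116 (mod 199)
12^64 ≡ 116^2 = 13456 ≡ 123 (mod 199)
12^128 ≡ 123^2 = 15129 ≡ 5 (mod 199)
198 = 128 + 64 + 4 + 2 in binary powers of 2.
So 12^198 ≡ 5 · 123 · 40 · 144 ≡ 1 (mod 199).
Since the result is 1, base 12 gives no evidence that 199 is composite.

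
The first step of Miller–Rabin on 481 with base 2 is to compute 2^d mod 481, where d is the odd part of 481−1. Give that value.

481 − 1 = 480 = 2^5 · 15, so d = 15.
2^1 ≡ 2 (mod 481)
2^2 ≡ 2^2 = 4 ≡ 4 (mod 481)
2^4 ≡ 4^2 = 16 ≡ 16 (mod 481)
2^8 ≡ 16^2 = 256 ≡ 256 (mod 481)
15 = 8 + 4 + 2 + 1 in binary powers of 2.
So 2^15 ≡ 256 · 16 · 4 · 2 ≡ 60 (mod 481).
Squaring chain: 60 → 233 → 417 → 248 → 417; never reaches −1, so base 2 is a Miller–Rabin witness that 481 is composite.

60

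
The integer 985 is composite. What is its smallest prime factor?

5

985 is odd.
Digit sum 22, not divisible by 3.
Ends in 5: divisible by 5.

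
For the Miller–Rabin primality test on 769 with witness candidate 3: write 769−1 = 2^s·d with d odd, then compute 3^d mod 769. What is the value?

769 − 1 = 768 = 2^8 · 3, so d = 3.
3^1 ≡ 3 (mod 769)
3^2 ≡ 3^2 = 9 ≡ 9 (mod 769)
3 = 2 + 1 in binary powers of 2.
So 3^3 ≡ 9 · 3 ≡ 27 (mod 769).
Squaring chain: 27 → 729 → 62 → 768 → 1 → 1 → 1 → 1; reaches −1, so base 3 does not prove 769 composite.

27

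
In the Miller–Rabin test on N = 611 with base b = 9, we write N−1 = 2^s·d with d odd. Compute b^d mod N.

611 − 1 = 610 = 2^1 · 305, so d = 305.
9^1 ≡ 9 (mod 611)
9^2 ≡ 9^2 = 81 ≡ 81 (mod 611)
9^4 ≡ 81^2 = 6561 ≡ 451 (mod 611)
9^8 ≡ 451^2 = 203401 ≡ 549 (mod 611)
9^16 ≡ 549^2 = 301401 ≡ 178 (mod 611)
9^32 ≡ 178^2 = 31684 ≡ 523 (mod 611)
9^64 ≡ 523^2 = 273529 ≡ 412 (mod 611)
9^128 ≡ 412^2 = 169744 ≡ 497 (mod 611)
9^256 ≡ 497^2 = 247009 ≡ 165 (mod 611)
305 = 256 + 32 + 16 + 1 in binary powers of 2.
So 9^305 ≡ 165 · 523 · 178 · 9 ≡ 341 (mod 611).
Squaring chain: 341; never reaches −1, so base 9 is a Miller–Rabin witness that 611 is composite.

341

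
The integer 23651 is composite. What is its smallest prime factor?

23651 is odd.
Digit sum 17, not divisible by 3.
Ends in 1: not divisible by 5.
7: 23651 = 7·3378 + 5
11: 23651 = 11·2150 + 1
13: 23651 = 13·1819 + 4
17: 23651 = 17·1391 + 4
19: 23651 = 19·1244 + 15
23: 23651 = 23·1028 + 7
29: 23651 = 29·815 + 16
31: 23651 = 31·762 + 29
37: 23651 = 37·639 + 8
41: 23651 = 41·576 + 35
43: 23651 = 43·550 + 1
47: 23651 = 47·503 + 10
53: 23651 = 53·446 + 13
59: 23651 = 59·400 + 51
61: 23651 = 61·387 + 44
67: 23651 = 67·353

67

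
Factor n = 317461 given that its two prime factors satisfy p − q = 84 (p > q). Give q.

523

Since p = q + 84, we have 317461 = q(q + 84), so q² + 84q − 317461 = 0.
Discriminant: 84² + 4·317461 = 7056 + 1269844 = 1276900; √1276900 = 1130.
q = (−84 + 1130)/2 = 523, and p = q + 84 = 607.
Check: 523 · 607 = 317461.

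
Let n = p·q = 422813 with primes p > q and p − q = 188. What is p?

751

Since p = q + 188, we have 422813 = q(q + 188), so q² + 188q − 422813 = 0.
Discriminant: 188² + 4·422813 = 35344 + 1691252 = 1726596; √1726596 = 1314.
q = (−188 + 1314)/2 = 563, and p = q + 188 = 751.
Check: 563 · 751 = 422813.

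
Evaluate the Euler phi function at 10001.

9792

Factor: 10001 = 73 · 137.
φ(10001) = (73−1) · (137−1) = 72 · 136 = 9792.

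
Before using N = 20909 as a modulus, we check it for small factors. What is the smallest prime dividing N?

20909 is odd.
Digit sum 20, not divisible by 3.
Ends in 9: not divisible by 5.
7: 20909 = 7·2987

7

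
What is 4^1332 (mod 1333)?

4^1 ≡ 4 (mod 1333)
4^2 ≡ 4^2 = 16 ≡ 16 (mod 1333)
4^4 ≡ 16^2 = 256 ≡ 256 (mod 1333)
4^8 ≡ 256^2 = 65536 ≡ 219 (mod 1333)
4^16 ≡ 219^2 = 47961 ≡ 1306 (mod 1333)
4^32 ≡ 1306^2 = 1705636 ≡ 729 (mod 1333)
4^64 ≡ 729^2 = 531441 ≡ 907 (mod 1333)
4^128 ≡ 907^2 = 822649 ≡ 188 (mod 1333)
4^256 ≡ 188^2 = 35344 ≡ 686 (mod 1333)
4^512 ≡ 686^2 = 470596 ≡ 47 (mod 1333)
4^1024 ≡ 47^2 = 2209 ≡ 876 (mod 1333)
1332 = 1024 + 256 + 32 + 16 + 4 in binary powers of 2.
So 4^1332 ≡ 876 · 686 · 729 · 1306 · 256 ≡ 16 (mod 1333).
Since 16 ≠ 1, base 4 is a Fermat witness: 1333 is composite.

16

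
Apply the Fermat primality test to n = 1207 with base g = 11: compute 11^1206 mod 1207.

11^1 ≡ 11 (mod 1207)
11^2 ≡ 11^2 = 121 ≡ 121 (mod 1207)
11^4 ≡ 121^2 = 14641 ≡ 157 (mod 1207)
11^8 ≡ 157^2 = 24649 ≡ 509 (mod 1207)
11^16 ≡ 509^2 = 259081 ≡ 783 (mod 1207)
11^32 ≡ 783^2 = 613089 ≡ 1140 (mod 1207)
11^64 ≡ 1140^2 = 1299600 ≡ 868 (mod 1207)
11^128 ≡ 868^2 = 753424 ≡ 256 (mod 1207)
11^256 ≡ 256^2 = 65536 ≡ 358 (mod 1207)
11^512 ≡ 358^2 = 128164 ≡ 222 (mod 1207)
11^1024 ≡ 222^2 = 49284 ≡ 1004 (mod 1207)
1206 = 1024 + 128 + 32 + 16 + 4 + 2 in binary powers of 2.
So 11^1206 ≡ 1004 · 256 · 1140 · 783 · 157 · 121 ≡ 144 (mod 1207).
Since 144 ≠ 1, base 11 is a Fermat witness: 1207 is composite.

144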